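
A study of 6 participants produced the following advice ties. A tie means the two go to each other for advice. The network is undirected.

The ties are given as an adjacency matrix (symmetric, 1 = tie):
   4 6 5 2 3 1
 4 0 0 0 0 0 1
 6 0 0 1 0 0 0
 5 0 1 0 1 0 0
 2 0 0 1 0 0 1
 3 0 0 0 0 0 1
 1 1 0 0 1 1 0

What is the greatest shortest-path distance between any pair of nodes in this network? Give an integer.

4

Eccentricity of each node (its greatest distance to any other): 1:3, 2:2, 3:4, 4:4, 5:3, 6:4.
The maximum eccentricity is 4, realized for instance by the pair 4–6 via 4 – 1 – 2 – 5 – 6. So the diameter is 4.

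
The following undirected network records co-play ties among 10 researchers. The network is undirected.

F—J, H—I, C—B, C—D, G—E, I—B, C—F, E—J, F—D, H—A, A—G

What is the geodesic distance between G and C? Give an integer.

4

One shortest route is G – E – J – F – C, which uses 4 edges, and at distance 3 from G we only reach {F, I}, which does not include C. So d(G,C) = 4.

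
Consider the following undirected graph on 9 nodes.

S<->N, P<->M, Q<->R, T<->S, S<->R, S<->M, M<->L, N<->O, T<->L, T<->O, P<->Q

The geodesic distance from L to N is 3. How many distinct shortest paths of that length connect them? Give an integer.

3

The shortest distance is 3. The length-3 paths are: L–T–S–N; L–M–S–N; L–T–O–N.
That gives 3 distinct shortest paths.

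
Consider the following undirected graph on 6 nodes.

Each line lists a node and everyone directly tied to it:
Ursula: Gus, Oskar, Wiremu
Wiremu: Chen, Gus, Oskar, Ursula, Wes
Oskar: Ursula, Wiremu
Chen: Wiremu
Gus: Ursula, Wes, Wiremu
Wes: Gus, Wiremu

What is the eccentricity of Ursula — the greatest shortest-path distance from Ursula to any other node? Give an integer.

2

Distances from Ursula: Chen:2, Gus:1, Oskar:1, Wes:2, Wiremu:1.
The largest is 2 (to Wes and Chen), so the eccentricity of Ursula is 2.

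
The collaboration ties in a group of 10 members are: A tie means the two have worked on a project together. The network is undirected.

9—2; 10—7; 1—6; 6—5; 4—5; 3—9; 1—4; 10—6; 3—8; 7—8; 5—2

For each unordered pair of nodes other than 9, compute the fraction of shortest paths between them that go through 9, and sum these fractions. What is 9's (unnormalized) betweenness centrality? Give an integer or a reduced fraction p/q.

Pairs whose geodesics pass through 9 — 2–7: 1/2; 2–8: 1; 2–3: 1; 5–8: 1/2; 5–3: 1; 4–8: 1/3; 4–3: 1; 1–3: 2/3; 6–3: 1/2.
All other pairs contribute 0.
Summing the contributions gives betweenness(9) = 13/2.

13/2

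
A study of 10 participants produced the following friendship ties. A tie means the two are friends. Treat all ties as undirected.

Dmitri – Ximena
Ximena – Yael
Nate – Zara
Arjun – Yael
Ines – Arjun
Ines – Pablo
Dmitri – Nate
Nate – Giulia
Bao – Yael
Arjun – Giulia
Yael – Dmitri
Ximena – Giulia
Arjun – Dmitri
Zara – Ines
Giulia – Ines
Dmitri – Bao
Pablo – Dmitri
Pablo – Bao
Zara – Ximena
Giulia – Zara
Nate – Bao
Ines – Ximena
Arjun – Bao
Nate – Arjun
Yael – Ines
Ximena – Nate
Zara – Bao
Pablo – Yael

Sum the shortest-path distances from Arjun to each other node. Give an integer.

Distances from Arjun: Bao:1, Dmitri:1, Giulia:1, Ines:1, Nate:1, Pablo:2, Ximena:2, Yael:1, Zara:2.
Sum = 1 + 1 + 1 + 1 + 1 + 2 + 2 + 1 + 2 = 12.

12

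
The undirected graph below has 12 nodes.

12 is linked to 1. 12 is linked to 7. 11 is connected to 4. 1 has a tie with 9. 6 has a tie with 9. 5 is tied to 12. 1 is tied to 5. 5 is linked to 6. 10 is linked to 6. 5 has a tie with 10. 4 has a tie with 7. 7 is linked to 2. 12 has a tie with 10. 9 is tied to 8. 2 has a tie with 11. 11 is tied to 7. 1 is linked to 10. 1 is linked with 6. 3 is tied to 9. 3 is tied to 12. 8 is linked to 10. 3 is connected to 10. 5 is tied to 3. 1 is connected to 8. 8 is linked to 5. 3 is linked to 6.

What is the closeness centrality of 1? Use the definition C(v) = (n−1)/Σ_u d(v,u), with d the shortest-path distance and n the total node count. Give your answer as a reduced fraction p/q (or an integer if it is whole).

11/19

Distances from 1: 2:3, 3:2, 4:3, 5:1, 6:1, 7:2, 8:1, 9:1, 10:1, 11:3, 12:1. Sum = 19.
n = 12, so closeness = 11/19.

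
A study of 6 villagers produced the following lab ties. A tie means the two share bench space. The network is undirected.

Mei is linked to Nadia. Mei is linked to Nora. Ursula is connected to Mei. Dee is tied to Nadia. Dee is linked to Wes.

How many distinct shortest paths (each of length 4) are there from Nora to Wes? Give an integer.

The shortest distance is 4, and the only length-4 path is Nora–Mei–Nadia–Dee–Wes. So there is exactly 1 shortest path.

1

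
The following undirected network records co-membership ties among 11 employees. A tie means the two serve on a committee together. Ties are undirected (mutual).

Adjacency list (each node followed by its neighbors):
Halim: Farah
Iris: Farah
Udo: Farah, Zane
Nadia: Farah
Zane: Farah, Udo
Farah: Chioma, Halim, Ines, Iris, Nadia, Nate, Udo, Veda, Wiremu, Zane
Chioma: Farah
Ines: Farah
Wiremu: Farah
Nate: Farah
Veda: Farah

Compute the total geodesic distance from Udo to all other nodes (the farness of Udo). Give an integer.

Distances from Udo: Chioma:2, Farah:1, Halim:2, Ines:2, Iris:2, Nadia:2, Nate:2, Veda:2, Wiremu:2, Zane:1.
Sum = 2 + 1 + 2 + 2 + 2 + 2 + 2 + 2 + 2 + 1 = 18.

18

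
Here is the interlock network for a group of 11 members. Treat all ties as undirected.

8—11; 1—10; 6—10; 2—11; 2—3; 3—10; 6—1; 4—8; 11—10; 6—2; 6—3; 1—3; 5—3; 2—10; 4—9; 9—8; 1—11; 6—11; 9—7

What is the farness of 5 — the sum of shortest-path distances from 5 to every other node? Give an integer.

32

Distances from 5: 1:2, 2:2, 3:1, 4:5, 6:2, 7:6, 8:4, 9:5, 10:2, 11:3.
Sum = 2 + 2 + 1 + 5 + 2 + 6 + 4 + 5 + 2 + 3 = 32.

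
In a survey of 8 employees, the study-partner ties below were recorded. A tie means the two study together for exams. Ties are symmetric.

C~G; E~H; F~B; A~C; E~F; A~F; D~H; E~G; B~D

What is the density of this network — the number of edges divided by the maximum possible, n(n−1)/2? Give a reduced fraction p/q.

There are 9 edges and 8 nodes, so the maximum possible is C(8,2) = 28.
Density = 9/28.

9/28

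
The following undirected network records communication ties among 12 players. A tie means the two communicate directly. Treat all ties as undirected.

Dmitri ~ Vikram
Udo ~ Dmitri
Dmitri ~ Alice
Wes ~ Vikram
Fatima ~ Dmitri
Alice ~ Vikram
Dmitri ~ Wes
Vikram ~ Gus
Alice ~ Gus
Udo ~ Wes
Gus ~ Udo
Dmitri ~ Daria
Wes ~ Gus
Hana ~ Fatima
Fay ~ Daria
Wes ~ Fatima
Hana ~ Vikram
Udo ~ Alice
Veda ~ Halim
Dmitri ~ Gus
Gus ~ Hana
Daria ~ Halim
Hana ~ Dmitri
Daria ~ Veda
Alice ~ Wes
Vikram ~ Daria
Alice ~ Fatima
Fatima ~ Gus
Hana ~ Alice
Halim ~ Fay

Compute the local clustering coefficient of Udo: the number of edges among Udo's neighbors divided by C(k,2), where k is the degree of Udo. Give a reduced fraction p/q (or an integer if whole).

1

Udo's neighbors: Alice, Dmitri, Gus, and Wes (k = 4).
Possible neighbor pairs: C(4,2) = 6. Edges among them: Alice–Dmitri, Alice–Gus, Alice–Wes, Dmitri–Gus, Dmitri–Wes, Gus–Wes → e = 6.
Clustering(Udo) = 6/6 = 1.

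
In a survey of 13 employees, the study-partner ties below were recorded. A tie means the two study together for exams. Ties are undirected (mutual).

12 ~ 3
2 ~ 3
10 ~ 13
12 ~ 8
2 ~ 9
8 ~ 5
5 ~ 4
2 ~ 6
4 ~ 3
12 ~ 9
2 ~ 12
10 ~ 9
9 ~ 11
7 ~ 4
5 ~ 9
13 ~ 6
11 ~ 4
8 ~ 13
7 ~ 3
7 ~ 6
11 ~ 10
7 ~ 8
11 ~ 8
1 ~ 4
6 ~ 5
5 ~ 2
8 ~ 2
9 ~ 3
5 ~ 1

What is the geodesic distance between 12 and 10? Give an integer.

One shortest route is 12 – 9 – 10, which uses 2 edges, and 12 and 10 are not directly tied, so nothing shorter exists. So d(12,10) = 2.

2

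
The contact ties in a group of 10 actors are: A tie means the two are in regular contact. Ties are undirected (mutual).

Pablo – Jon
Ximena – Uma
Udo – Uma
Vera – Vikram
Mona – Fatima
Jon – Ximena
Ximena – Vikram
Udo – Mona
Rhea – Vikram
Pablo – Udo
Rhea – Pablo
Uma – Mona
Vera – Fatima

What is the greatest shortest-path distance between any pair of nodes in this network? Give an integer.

4

Eccentricity of each node (its greatest distance to any other): Fatima:4, Jon:4, Mona:3, Pablo:3, Rhea:3, Udo:3, Uma:3, Vera:3, Vikram:3, Ximena:3.
The maximum eccentricity is 4, realized for instance by the pair Jon–Fatima via Jon – Ximena – Vikram – Vera – Fatima. So the diameter is 4.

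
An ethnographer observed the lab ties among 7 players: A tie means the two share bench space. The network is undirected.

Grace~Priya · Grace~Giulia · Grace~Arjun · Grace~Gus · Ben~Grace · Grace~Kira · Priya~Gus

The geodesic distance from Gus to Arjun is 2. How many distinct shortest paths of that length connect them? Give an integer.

1

The shortest distance is 2, and the only length-2 path is Gus–Grace–Arjun. So there is exactly 1 shortest path.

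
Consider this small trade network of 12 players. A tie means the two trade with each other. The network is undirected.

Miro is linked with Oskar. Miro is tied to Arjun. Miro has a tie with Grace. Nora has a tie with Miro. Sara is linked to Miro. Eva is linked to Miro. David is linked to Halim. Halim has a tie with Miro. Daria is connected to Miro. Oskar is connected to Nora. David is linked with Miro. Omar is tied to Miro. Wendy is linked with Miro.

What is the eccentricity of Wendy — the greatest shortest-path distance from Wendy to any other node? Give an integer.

2

Distances from Wendy: Arjun:2, Daria:2, David:2, Eva:2, Grace:2, Halim:2, Miro:1, Nora:2, Omar:2, Oskar:2, Sara:2.
The largest is 2 (to Grace, Nora, David, Daria, Arjun, Oskar, Omar, Halim, Sara, and Eva), so the eccentricity of Wendy is 2.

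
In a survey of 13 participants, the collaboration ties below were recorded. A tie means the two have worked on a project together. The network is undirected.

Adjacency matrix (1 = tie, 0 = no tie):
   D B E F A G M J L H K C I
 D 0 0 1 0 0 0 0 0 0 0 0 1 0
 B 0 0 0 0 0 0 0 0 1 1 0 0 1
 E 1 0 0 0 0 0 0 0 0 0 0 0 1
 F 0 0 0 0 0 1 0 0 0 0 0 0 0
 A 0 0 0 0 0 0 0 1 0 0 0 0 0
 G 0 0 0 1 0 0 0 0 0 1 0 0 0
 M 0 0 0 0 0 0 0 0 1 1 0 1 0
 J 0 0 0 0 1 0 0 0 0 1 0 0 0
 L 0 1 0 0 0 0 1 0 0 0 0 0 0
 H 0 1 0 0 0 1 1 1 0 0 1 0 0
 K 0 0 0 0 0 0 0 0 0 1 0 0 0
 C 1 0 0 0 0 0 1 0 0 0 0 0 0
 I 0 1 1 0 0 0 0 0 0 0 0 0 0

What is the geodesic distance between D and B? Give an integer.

3

One shortest route is D – E – I – B, which uses 3 edges, and at distance 2 from D we only reach {I, M}, which does not include B. So d(D,B) = 3.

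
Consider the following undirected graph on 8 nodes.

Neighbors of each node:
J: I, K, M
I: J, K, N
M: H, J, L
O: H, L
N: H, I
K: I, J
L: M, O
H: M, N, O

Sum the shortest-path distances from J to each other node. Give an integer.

Distances from J: H:2, I:1, K:1, L:2, M:1, N:2, O:3.
Sum = 2 + 1 + 1 + 2 + 1 + 2 + 3 = 12.

12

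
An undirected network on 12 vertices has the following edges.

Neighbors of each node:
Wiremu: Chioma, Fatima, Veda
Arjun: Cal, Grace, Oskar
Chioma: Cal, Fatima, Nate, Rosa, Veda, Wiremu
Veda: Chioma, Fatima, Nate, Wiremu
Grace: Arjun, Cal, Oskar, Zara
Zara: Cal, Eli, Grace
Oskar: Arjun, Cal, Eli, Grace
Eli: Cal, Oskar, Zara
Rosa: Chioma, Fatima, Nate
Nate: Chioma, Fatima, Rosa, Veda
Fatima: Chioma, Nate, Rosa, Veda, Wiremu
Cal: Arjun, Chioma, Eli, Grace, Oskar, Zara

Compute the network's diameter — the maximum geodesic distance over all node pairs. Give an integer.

Eccentricity of each node (its greatest distance to any other): Arjun:3, Cal:2, Chioma:2, Eli:3, Fatima:3, Grace:3, Nate:3, Oskar:3, Rosa:3, Veda:3, Wiremu:3, Zara:3.
The maximum eccentricity is 3, realized for instance by the pair Arjun–Nate via Arjun – Cal – Chioma – Nate. So the diameter is 3.

3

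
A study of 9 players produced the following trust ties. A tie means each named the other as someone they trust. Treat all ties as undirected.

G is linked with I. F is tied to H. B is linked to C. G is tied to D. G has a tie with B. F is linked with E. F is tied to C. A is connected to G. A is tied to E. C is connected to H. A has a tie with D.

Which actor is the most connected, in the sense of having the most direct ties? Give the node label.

G

Degrees — A:3, B:2, C:3, D:2, E:2, F:3, G:4, H:2, I:1.
The maximum is 4, attained only by G.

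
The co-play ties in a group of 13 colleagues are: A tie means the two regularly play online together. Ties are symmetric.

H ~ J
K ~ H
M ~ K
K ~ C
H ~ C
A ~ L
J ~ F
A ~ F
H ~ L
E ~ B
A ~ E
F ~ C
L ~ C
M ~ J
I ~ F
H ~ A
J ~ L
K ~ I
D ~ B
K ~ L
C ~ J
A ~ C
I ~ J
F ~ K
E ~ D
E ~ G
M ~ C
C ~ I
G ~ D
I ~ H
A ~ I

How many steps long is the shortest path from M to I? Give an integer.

2

One shortest route is M – K – I, which uses 2 edges, and M and I are not directly tied, so nothing shorter exists. So d(M,I) = 2.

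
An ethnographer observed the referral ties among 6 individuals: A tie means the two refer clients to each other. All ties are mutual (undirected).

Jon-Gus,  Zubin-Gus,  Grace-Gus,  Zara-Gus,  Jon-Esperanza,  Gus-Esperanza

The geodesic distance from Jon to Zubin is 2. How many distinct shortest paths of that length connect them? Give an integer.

The shortest distance is 2, and the only length-2 path is Jon–Gus–Zubin. So there is exactly 1 shortest path.

1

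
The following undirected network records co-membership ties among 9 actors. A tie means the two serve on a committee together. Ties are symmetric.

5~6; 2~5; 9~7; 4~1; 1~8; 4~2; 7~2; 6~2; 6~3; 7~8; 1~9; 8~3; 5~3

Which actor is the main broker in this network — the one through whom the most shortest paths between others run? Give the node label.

2

Unnormalized betweenness of each node: 1:10/3, 2:26/3, 3:3, 4:2, 5:5/6, 6:5/6, 7:5, 8:29/6, 9:1/2.
2 has the largest value, 26/3, making it the main broker — the node through which the most shortest paths run.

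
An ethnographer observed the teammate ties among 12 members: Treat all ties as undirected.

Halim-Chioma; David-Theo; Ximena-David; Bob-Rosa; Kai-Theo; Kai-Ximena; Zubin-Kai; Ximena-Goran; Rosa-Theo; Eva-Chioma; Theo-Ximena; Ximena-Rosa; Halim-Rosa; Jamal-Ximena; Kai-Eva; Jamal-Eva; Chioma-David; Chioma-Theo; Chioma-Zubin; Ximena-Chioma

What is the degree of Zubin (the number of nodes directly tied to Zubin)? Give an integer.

2

Zubin is directly tied to Chioma and Kai. That is 2 neighbors, so the degree of Zubin is 2.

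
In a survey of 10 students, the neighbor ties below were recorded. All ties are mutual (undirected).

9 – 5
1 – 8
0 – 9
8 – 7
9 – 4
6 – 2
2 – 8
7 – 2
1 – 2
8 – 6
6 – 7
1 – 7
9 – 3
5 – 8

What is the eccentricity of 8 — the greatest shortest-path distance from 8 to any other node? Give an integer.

Distances from 8: 0:3, 1:1, 2:1, 3:3, 4:3, 5:1, 6:1, 7:1, 9:2.
The largest is 3 (to 4, 0, and 3), so the eccentricity of 8 is 3.

3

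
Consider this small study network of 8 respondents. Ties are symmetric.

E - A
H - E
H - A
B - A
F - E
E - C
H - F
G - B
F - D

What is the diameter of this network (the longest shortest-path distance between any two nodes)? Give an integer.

5

Eccentricity of each node (its greatest distance to any other): A:3, B:4, C:4, D:5, E:3, F:4, G:5, H:3.
The maximum eccentricity is 5, realized for instance by the pair D–G via D – F – E – A – B – G. So the diameter is 5.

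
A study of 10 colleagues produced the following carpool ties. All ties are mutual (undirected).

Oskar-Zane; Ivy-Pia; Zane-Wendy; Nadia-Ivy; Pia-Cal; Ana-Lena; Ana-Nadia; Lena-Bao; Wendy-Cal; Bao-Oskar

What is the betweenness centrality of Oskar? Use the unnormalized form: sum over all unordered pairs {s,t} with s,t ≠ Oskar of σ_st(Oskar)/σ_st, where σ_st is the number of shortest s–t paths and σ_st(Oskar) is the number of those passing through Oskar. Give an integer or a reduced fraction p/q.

8

Pairs whose geodesics pass through Oskar — Zane–Nadia: 1/2; Zane–Ana: 1; Zane–Lena: 1; Zane–Bao: 1; Wendy–Ana: 1/2; Wendy–Lena: 1; Wendy–Bao: 1; Cal–Lena: 1/2; Cal–Bao: 1; Pia–Bao: 1/2.
All other pairs contribute 0.
Summing the contributions gives betweenness(Oskar) = 8.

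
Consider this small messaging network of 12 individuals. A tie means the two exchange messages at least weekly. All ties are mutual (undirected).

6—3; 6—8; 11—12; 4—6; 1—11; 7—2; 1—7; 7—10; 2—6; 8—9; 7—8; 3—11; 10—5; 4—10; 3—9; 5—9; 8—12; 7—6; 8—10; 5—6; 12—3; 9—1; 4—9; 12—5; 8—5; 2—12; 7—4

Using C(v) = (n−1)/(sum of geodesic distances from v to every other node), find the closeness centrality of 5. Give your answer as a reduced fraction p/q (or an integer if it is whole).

Distances from 5: 1:2, 2:2, 3:2, 4:2, 6:1, 7:2, 8:1, 9:1, 10:1, 11:2, 12:1. Sum = 17.
n = 12, so closeness = 11/17.

11/17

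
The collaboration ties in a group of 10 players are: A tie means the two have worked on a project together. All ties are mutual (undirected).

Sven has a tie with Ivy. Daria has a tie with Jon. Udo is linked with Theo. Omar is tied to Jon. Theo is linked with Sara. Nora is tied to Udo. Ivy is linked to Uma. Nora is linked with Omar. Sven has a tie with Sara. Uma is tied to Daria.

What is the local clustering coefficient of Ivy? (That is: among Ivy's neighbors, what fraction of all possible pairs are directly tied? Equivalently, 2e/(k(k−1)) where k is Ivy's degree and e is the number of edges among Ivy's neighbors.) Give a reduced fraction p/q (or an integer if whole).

0

Ivy's neighbors: Sven and Uma (k = 2).
Possible neighbor pairs: C(2,2) = 1. Edges among them: none → e = 0.
Clustering(Ivy) = 0/1.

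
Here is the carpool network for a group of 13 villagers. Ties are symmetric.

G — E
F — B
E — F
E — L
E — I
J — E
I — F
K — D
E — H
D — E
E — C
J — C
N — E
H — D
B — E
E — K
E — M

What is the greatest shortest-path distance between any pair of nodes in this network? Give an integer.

Eccentricity of each node (its greatest distance to any other): B:2, C:2, D:2, E:1, F:2, G:2, H:2, I:2, J:2, K:2, L:2, M:2, N:2.
The maximum eccentricity is 2, realized for instance by the pair D–J via D – E – J. So the diameter is 2.

2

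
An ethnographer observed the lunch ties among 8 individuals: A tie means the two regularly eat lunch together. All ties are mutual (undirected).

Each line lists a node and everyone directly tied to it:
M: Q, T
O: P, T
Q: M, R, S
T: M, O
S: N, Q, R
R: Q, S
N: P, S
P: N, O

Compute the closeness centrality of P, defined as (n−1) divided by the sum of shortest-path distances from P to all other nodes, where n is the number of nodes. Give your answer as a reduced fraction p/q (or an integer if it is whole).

7/15

Distances from P: M:3, N:1, O:1, Q:3, R:3, S:2, T:2. Sum = 15.
n = 8, so closeness = 7/15.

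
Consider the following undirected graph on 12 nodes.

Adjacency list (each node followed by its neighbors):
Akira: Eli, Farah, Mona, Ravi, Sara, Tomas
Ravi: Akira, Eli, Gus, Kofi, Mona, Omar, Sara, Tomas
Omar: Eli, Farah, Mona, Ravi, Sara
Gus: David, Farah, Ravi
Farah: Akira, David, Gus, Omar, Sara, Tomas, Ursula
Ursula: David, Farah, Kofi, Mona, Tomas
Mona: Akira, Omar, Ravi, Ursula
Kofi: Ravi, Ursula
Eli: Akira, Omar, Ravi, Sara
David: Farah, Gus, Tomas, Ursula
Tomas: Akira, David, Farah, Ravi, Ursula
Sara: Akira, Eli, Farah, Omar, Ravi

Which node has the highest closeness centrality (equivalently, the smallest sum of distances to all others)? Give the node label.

Farness (sum of distances to all others) for each node — Akira:16, David:19, Eli:20, Farah:15, Gus:19, Kofi:20, Mona:18, Omar:17, Ravi:14, Sara:17, Tomas:17, Ursula:18.
The smallest farness is 14, for Ravi, so Ravi has the highest closeness.

Ravi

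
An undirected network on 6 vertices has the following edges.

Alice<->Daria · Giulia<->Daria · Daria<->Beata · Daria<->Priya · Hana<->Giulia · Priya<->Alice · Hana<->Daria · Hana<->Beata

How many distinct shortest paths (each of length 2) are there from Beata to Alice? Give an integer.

1

The shortest distance is 2, and the only length-2 path is Beata–Daria–Alice. So there is exactly 1 shortest path.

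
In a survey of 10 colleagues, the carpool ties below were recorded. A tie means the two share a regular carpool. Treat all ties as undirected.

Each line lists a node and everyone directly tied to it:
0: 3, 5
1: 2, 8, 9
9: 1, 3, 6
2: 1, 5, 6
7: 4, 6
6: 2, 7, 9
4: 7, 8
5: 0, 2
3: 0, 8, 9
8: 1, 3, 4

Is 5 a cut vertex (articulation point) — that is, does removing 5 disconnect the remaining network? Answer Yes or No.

No

Even without 5, every remaining node can still reach every other (the residual graph is connected), so 5 is not a cut vertex.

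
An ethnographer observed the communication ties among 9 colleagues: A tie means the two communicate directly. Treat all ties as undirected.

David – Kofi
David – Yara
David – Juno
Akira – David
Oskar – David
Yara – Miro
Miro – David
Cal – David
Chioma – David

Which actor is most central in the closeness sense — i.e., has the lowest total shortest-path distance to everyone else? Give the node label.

Farness (sum of distances to all others) for each node — Akira:15, Cal:15, Chioma:15, David:8, Juno:15, Kofi:15, Miro:14, Oskar:15, Yara:14.
The smallest farness is 8, for David, so David has the highest closeness.

David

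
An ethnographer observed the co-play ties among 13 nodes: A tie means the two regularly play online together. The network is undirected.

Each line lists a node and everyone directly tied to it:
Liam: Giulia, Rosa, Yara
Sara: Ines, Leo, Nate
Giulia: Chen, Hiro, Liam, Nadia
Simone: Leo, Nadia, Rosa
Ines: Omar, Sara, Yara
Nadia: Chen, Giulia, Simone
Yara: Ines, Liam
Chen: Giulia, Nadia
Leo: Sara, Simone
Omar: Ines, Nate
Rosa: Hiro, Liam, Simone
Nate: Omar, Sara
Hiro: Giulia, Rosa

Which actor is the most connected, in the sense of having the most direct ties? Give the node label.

Giulia

Degrees — Chen:2, Giulia:4, Hiro:2, Ines:3, Leo:2, Liam:3, Nadia:3, Nate:2, Omar:2, Rosa:3, Sara:3, Simone:3, Yara:2.
The maximum is 4, attained only by Giulia.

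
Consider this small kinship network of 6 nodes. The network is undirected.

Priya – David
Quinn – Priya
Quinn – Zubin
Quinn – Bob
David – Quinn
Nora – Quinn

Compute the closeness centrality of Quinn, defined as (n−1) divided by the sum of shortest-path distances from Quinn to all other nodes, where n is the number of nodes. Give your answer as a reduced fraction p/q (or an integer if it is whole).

1

Distances from Quinn: Bob:1, David:1, Nora:1, Priya:1, Zubin:1. Sum = 5.
n = 6, so closeness = 5/5 = 1.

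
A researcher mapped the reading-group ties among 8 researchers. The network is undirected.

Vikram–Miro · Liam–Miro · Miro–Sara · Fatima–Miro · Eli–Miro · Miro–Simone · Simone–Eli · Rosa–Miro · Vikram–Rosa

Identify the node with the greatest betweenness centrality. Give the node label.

Unnormalized betweenness of each node: Eli:0, Fatima:0, Liam:0, Miro:19, Rosa:0, Sara:0, Simone:0, Vikram:0.
Miro has the largest value, 19, making it the main broker — the node through which the most shortest paths run.

Miro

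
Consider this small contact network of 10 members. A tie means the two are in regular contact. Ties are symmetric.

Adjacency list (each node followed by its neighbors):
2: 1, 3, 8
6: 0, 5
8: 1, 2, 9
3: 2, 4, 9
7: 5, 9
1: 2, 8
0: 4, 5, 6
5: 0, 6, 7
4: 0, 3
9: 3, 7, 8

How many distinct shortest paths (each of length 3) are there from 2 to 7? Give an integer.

2

The shortest distance is 3. The length-3 paths are: 2–3–9–7; 2–8–9–7.
That gives 2 distinct shortest paths.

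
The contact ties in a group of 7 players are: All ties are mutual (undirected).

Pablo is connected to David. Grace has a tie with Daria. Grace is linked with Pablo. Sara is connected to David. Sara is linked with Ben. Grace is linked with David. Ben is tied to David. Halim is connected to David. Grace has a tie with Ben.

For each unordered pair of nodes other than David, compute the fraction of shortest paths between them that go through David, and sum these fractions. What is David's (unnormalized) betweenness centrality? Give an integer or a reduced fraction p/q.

Pairs whose geodesics pass through David — Ben–Halim: 1; Ben–Pablo: 1/2; Halim–Pablo: 1; Halim–Sara: 1; Halim–Grace: 1; Halim–Daria: 1; Pablo–Sara: 1; Sara–Grace: 1/2; Sara–Daria: 1/2.
All other pairs contribute 0.
Summing the contributions gives betweenness(David) = 15/2.

15/2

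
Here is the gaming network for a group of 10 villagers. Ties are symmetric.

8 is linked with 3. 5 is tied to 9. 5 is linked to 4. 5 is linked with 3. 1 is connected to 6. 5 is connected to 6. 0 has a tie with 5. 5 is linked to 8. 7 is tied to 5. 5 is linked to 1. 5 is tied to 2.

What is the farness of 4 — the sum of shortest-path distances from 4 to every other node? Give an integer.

Distances from 4: 0:2, 1:2, 2:2, 3:2, 5:1, 6:2, 7:2, 8:2, 9:2.
Sum = 2 + 2 + 2 + 2 + 1 + 2 + 2 + 2 + 2 = 17.

17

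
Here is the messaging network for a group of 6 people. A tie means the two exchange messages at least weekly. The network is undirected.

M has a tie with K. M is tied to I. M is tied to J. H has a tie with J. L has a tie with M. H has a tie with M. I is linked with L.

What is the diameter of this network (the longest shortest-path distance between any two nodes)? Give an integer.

2

Eccentricity of each node (its greatest distance to any other): H:2, I:2, J:2, K:2, L:2, M:1.
The maximum eccentricity is 2, realized for instance by the pair H–K via H – M – K. So the diameter is 2.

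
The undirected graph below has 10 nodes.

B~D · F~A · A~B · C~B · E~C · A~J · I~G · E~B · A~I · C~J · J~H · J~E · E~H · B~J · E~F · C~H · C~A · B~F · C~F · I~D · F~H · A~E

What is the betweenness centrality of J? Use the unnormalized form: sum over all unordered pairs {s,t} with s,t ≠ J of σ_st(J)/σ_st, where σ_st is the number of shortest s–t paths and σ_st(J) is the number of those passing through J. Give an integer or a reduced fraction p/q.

5/4

Pairs whose geodesics pass through J — H–B: 1/4; H–A: 1/4; H–I: 1/4; H–D: 1/4; H–G: 1/4.
All other pairs contribute 0.
Summing the contributions gives betweenness(J) = 5/4.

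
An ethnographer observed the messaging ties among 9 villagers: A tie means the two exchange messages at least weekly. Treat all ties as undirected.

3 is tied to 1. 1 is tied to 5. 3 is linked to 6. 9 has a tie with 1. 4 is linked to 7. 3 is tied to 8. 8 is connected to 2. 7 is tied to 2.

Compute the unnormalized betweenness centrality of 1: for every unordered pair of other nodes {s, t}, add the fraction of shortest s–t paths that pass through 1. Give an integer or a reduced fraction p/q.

Pairs whose geodesics pass through 1 — 4–5: 1; 4–9: 1; 7–5: 1; 7–9: 1; 6–5: 1; 6–9: 1; 8–5: 1; 8–9: 1; 3–5: 1; 3–9: 1; 5–9: 1; 5–2: 1; 9–2: 1.
All other pairs contribute 0.
Summing the contributions gives betweenness(1) = 13.

13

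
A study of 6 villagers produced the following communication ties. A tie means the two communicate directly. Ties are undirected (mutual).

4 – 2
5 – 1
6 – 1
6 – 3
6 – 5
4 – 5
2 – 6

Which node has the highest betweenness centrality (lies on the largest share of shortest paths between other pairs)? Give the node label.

Unnormalized betweenness of each node: 1:0, 2:1, 3:0, 4:1/2, 5:2, 6:11/2.
6 has the largest value, 11/2, making it the main broker — the node through which the most shortest paths run.

6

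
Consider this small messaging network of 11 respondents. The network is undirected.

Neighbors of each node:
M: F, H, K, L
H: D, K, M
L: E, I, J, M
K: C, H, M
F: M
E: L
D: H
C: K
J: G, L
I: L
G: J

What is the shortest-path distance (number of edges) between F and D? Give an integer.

3

One shortest route is F – M – H – D, which uses 3 edges, and at distance 2 from F we only reach {H, K, L}, which does not include D. So d(F,D) = 3.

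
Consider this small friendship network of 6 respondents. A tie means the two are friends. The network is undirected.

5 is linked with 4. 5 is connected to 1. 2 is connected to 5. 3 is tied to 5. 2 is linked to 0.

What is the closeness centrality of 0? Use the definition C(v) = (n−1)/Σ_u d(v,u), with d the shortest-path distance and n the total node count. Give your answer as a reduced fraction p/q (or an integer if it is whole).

Distances from 0: 1:3, 2:1, 3:3, 4:3, 5:2. Sum = 12.
n = 6, so closeness = 5/12.

5/12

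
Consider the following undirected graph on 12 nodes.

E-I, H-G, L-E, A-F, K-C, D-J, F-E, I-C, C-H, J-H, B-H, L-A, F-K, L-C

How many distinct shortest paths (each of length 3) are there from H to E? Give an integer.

The shortest distance is 3. The length-3 paths are: H–C–L–E; H–C–I–E.
That gives 2 distinct shortest paths.

2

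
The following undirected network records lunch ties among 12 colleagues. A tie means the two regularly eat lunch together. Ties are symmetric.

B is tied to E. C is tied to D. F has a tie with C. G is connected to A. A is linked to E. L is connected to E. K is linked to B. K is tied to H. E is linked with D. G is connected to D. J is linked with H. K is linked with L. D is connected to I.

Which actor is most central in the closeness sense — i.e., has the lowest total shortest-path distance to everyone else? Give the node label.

Farness (sum of distances to all others) for each node — A:30, B:26, C:32, D:24, E:22, F:42, G:32, H:38, I:34, J:48, K:30, L:26.
The smallest farness is 22, for E, so E has the highest closeness.

E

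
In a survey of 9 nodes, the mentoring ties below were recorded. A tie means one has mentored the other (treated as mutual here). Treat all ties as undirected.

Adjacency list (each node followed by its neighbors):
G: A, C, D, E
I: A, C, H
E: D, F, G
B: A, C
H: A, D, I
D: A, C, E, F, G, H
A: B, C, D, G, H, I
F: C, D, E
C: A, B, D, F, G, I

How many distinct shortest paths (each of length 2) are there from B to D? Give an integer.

The shortest distance is 2. The length-2 paths are: B–A–D; B–C–D.
That gives 2 distinct shortest paths.

2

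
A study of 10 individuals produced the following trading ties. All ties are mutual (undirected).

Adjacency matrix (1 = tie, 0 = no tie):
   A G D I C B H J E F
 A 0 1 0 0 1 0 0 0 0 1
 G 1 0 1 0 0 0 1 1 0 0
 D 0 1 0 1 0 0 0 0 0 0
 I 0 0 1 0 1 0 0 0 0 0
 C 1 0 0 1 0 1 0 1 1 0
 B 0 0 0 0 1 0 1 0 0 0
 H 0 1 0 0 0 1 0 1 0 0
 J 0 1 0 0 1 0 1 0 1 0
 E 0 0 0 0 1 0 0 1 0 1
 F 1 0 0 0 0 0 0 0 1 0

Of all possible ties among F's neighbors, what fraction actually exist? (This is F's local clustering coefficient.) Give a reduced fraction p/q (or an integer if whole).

0

F's neighbors: A and E (k = 2).
Possible neighbor pairs: C(2,2) = 1. Edges among them: none → e = 0.
Clustering(F) = 0/1.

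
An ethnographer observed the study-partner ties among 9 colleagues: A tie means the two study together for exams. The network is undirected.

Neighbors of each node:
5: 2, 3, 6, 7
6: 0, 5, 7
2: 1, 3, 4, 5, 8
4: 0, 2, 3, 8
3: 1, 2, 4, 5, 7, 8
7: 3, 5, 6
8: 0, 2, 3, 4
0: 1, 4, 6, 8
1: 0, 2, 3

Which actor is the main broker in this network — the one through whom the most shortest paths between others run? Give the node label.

Unnormalized betweenness of each node: 0:11/3, 1:2/3, 2:13/6, 3:17/3, 4:2/3, 5:2, 6:2, 7:1/2, 8:2/3.
3 has the largest value, 17/3, making it the main broker — the node through which the most shortest paths run.

3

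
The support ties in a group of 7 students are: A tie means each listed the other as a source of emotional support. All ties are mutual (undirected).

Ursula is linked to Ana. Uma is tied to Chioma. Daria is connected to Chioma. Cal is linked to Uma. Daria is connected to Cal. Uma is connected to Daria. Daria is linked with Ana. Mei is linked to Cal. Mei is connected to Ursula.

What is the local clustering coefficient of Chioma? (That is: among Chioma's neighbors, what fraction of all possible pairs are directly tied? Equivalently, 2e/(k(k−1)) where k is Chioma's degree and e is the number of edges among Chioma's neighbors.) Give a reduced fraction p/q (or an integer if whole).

1

Chioma's neighbors: Daria and Uma (k = 2).
Possible neighbor pairs: C(2,2) = 1. Edges among them: Daria–Uma → e = 1.
Clustering(Chioma) = 1/1.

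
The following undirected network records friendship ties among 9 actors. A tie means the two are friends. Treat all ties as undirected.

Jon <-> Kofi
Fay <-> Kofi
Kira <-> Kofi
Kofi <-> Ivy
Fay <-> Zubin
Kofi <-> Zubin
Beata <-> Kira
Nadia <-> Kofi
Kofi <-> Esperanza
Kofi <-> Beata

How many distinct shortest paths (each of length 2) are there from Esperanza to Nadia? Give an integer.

The shortest distance is 2, and the only length-2 path is Esperanza–Kofi–Nadia. So there is exactly 1 shortest path.

1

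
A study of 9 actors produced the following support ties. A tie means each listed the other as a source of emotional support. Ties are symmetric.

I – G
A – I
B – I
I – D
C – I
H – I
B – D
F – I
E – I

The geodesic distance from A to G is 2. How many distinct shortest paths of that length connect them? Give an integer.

The shortest distance is 2, and the only length-2 path is A–I–G. So there is exactly 1 shortest path.

1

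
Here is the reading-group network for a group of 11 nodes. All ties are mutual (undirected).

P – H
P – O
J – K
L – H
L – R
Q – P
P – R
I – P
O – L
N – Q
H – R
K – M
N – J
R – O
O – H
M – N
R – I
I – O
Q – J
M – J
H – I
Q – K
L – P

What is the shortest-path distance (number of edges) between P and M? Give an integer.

3

One shortest route is P – Q – J – M, which uses 3 edges, and at distance 2 from P we only reach {J, K, N}, which does not include M. So d(P,M) = 3.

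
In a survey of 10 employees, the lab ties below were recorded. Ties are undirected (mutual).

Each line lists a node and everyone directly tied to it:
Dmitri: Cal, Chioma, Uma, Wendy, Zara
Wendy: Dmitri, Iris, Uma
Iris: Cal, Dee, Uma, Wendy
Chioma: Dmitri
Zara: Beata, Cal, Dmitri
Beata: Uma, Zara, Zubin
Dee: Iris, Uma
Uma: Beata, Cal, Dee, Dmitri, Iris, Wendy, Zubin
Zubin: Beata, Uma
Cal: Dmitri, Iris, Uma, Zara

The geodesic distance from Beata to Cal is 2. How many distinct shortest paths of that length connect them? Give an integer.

The shortest distance is 2. The length-2 paths are: Beata–Zara–Cal; Beata–Uma–Cal.
That gives 2 distinct shortest paths.

2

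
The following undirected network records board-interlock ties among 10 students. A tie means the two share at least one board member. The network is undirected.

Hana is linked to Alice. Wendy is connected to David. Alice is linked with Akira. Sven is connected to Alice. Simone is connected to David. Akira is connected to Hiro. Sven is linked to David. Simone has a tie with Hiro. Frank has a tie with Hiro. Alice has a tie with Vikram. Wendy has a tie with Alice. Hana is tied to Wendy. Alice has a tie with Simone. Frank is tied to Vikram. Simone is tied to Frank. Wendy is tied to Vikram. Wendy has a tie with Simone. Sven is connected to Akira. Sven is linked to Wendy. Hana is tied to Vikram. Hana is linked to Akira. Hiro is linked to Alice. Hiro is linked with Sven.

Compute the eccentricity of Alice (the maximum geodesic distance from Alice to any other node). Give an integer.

Distances from Alice: Akira:1, David:2, Frank:2, Hana:1, Hiro:1, Simone:1, Sven:1, Vikram:1, Wendy:1.
The largest is 2 (to David and Frank), so the eccentricity of Alice is 2.

2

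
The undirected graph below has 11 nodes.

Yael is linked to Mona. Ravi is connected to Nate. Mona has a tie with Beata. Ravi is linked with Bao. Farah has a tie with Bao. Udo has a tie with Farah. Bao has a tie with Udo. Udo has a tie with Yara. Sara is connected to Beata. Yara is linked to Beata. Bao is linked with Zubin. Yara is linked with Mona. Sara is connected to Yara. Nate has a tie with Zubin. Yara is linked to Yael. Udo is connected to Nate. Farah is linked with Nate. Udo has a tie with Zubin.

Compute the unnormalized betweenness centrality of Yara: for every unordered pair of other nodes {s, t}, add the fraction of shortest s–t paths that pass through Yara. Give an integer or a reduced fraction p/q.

26

Pairs whose geodesics pass through Yara — Mona–Sara: 1/2; Mona–Udo: 1; Mona–Zubin: 1; Mona–Bao: 1; Mona–Nate: 1; Mona–Farah: 1; Mona–Ravi: 2/2; Beata–Yael: 1/2; Beata–Udo: 1; Beata–Zubin: 1; Beata–Bao: 1; Beata–Nate: 1; Beata–Farah: 1; Beata–Ravi: 2/2 … (+13 more pairs).
All other pairs contribute 0.
Summing the contributions gives betweenness(Yara) = 26.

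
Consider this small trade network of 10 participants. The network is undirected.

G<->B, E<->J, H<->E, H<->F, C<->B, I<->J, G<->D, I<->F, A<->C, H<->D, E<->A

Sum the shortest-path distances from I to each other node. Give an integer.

25

Distances from I: A:3, B:5, C:4, D:3, E:2, F:1, G:4, H:2, J:1.
Sum = 3 + 5 + 4 + 3 + 2 + 1 + 4 + 2 + 1 = 25.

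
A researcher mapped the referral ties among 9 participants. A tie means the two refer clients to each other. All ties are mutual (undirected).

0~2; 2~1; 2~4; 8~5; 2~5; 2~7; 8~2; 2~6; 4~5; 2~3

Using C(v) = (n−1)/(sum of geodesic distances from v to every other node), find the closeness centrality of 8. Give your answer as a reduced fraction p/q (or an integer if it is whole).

4/7

Distances from 8: 0:2, 1:2, 2:1, 3:2, 4:2, 5:1, 6:2, 7:2. Sum = 14.
n = 9, so closeness = 8/14 = 4/7.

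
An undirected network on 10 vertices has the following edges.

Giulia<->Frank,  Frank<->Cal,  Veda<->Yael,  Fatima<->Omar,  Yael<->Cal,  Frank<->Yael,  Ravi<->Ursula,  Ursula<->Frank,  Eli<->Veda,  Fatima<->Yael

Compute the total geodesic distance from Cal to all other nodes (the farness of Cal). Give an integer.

Distances from Cal: Eli:3, Fatima:2, Frank:1, Giulia:2, Omar:3, Ravi:3, Ursula:2, Veda:2, Yael:1.
Sum = 3 + 2 + 1 + 2 + 3 + 3 + 2 + 2 + 1 = 19.

19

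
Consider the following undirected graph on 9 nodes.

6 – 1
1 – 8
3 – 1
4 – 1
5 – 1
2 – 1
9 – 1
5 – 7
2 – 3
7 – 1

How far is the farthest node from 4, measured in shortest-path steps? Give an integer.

2

Distances from 4: 1:1, 2:2, 3:2, 5:2, 6:2, 7:2, 8:2, 9:2.
The largest is 2 (to 7, 5, 3, 8, 9, 6, and 2), so the eccentricity of 4 is 2.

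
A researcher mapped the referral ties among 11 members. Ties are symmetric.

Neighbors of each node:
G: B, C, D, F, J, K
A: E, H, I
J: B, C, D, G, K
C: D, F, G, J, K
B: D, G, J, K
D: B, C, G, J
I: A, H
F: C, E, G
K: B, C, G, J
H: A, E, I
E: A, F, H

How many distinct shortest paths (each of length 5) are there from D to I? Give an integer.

The shortest distance is 5. The length-5 paths are: D–C–F–E–A–I; D–G–F–E–A–I; D–C–F–E–H–I; D–G–F–E–H–I.
That gives 4 distinct shortest paths.

4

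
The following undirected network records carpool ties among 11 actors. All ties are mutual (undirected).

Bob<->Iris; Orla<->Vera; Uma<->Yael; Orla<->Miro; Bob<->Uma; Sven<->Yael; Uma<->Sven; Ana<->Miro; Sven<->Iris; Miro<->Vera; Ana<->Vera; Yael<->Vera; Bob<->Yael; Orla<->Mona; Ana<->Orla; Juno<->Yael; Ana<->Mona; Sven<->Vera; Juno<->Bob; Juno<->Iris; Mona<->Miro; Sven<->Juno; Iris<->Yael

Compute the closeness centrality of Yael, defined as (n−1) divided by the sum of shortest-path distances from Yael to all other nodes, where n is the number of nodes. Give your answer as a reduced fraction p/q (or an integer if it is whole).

2/3

Distances from Yael: Ana:2, Bob:1, Iris:1, Juno:1, Miro:2, Mona:3, Orla:2, Sven:1, Uma:1, Vera:1. Sum = 15.
n = 11, so closeness = 10/15 = 2/3.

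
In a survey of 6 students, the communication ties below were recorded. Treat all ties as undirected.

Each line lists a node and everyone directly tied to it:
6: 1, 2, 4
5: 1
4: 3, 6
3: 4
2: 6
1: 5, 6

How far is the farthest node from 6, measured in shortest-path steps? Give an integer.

Distances from 6: 1:1, 2:1, 3:2, 4:1, 5:2.
The largest is 2 (to 3 and 5), so the eccentricity of 6 is 2.

2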